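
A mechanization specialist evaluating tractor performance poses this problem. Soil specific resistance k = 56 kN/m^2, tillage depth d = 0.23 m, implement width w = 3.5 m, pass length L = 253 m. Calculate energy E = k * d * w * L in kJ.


E = k * d * w * L
  = 56 * 0.23 * 3.5 * 253
  = 11405.24 kJ


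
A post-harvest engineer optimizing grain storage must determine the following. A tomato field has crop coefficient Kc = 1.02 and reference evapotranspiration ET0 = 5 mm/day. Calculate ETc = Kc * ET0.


ETc = Kc * ET0
    = 1.02 * 5
    = 5.10 mm/day


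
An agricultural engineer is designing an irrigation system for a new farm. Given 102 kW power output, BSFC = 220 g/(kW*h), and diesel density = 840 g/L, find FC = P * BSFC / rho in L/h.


FC = P * BSFC / rho_fuel
   = 102 * 220 / 840
   = 22440 / 840
   = 26.71 L/h


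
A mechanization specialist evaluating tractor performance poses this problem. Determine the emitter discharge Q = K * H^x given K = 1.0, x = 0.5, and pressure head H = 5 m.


Q = K * H^x
  = 1.0 * 5^0.5
  = 1.0 * 2.2361
  = 2.24 L/h


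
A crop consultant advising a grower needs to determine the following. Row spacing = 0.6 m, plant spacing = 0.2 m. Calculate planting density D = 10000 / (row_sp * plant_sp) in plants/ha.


D = 10000 / (row_sp * plant_sp)
  = 10000 / (0.6 * 0.2)
  = 10000 / 0.1200
  = 83333.33 plants/ha


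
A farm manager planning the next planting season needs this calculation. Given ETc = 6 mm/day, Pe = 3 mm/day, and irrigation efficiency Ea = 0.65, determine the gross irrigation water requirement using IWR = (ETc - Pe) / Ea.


IWR = (ETc - Pe) / Ea
    = (6 - 3) / 0.65
    = 3 / 0.65
    = 4.62 mm/day


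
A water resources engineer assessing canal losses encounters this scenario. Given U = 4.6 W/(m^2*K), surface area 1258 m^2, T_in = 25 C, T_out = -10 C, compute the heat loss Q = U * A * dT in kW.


dT = 25 - (-10) = 35 K
Q = U * A * dT
  = 4.6 * 1258 * 35
  = 202538 W = 202.54 kW


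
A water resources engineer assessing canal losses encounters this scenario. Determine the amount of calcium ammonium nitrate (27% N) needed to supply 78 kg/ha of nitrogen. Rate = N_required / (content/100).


Rate = N_required / (N_content / 100)
     = 78 / (27 / 100)
     = 78 / 0.27
     = 288.89 kg/ha


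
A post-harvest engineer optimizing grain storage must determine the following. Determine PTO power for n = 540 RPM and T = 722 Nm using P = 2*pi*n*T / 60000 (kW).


P = 2*pi*n*T / 60000
  = 2*pi * 540 * 722 / 60000
  = 2449688.29 / 60000
  = 40.83 kW


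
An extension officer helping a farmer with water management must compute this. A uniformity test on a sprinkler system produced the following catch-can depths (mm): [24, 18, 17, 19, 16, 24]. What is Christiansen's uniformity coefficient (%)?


xbar = 118 / 6 = 19.667
sum|xi - xbar| = 17.333
CU = 100 * (1 - 17.333 / (6 * 19.667))
   = 100 * (1 - 0.1469)
   = 85.31%


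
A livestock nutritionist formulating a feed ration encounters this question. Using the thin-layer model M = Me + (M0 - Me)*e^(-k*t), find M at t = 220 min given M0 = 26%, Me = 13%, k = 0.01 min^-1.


M = Me + (M0 - Me) * e^(-k*t)
  = 13 + (26 - 13) * e^(-0.01*220)
  = 13 + 13 * e^(-2.200)
  = 13 + 13 * 0.11080
  = 13 + 1.4404
  = 14.44%


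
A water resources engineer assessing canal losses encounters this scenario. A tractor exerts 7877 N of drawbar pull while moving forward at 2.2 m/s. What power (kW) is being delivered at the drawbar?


P = F * v / 1000
  = 7877 * 2.2 / 1000
  = 17329.40 / 1000
  = 17.33 kW


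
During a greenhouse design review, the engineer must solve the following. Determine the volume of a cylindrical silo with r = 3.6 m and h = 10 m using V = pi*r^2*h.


V = pi * r^2 * h
  = pi * 3.6^2 * 10
  = pi * 12.96 * 10
  = 407.15 m^3


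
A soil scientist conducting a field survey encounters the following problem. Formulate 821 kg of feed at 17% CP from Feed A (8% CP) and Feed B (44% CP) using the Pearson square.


parts_A = CP_b - target = 44 - 17 = 27
parts_B = target - CP_a = 17 - 8 = 9
total_parts = 27 + 9 = 36
Feed A = 821 * 27 / 36 = 615.75 kg
Feed B = 821 * 9 / 36 = 205.25 kg

615.75 kg


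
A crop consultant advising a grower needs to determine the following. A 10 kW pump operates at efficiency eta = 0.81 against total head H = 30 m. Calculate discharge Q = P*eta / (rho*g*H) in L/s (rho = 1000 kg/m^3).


Q = (P * 1000 * eta) / (rho * g * H)
  = (10 * 1000 * 0.81) / (1000 * 9.81 * 30)
  = 8100 / 294300
  = 0.02752 m^3/s = 27.52 L/s


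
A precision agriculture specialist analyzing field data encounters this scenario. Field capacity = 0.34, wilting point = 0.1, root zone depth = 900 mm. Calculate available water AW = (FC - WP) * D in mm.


AW = (FC - WP) * D
   = (0.34 - 0.1) * 900
   = 0.24 * 900
   = 216 mm


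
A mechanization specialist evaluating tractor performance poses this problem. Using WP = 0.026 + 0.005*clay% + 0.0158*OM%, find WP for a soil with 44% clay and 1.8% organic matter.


WP = 0.026 + 0.005*44 + 0.0158*1.8
   = 0.026 + 0.2200 + 0.0284
   = 0.2744


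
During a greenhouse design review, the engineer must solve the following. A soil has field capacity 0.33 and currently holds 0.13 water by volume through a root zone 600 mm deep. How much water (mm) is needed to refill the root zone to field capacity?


SMD = (FC - theta) * D
    = (0.33 - 0.13) * 600
    = 0.200 * 600
    = 120 mm


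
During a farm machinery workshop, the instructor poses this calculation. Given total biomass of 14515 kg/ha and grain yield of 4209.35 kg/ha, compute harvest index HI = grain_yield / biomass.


HI = grain_yield / biomass
   = 4209.35 / 14515
   = 0.29


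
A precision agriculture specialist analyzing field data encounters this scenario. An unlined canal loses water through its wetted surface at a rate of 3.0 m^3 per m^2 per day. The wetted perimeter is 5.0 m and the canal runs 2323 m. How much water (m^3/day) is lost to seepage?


S = C * P * L
  = 3.0 * 5.0 * 2323
  = 34845 m^3/day


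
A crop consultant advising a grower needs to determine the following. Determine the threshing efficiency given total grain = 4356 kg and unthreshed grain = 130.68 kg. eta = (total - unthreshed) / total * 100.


eta = (total - unthreshed) / total * 100
    = (4356 - 130.68) / 4356 * 100
    = 4225.32 / 4356 * 100
    = 97%


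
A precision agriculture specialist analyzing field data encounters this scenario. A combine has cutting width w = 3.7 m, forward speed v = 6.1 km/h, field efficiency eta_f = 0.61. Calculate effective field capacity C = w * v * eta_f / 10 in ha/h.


C = w * v * eta_f / 10
  = 3.7 * 6.1 * 0.61 / 10
  = 13.77 / 10
  = 1.38 ha/h


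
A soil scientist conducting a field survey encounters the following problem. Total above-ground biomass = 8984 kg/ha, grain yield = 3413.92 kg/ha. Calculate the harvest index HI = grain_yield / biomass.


HI = grain_yield / biomass
   = 3413.92 / 8984
   = 0.38


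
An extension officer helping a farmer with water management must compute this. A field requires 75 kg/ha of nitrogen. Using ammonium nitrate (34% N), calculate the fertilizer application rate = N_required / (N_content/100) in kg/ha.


Rate = N_required / (N_content / 100)
     = 75 / (34 / 100)
     = 75 / 0.34
     = 220.59 kg/ha


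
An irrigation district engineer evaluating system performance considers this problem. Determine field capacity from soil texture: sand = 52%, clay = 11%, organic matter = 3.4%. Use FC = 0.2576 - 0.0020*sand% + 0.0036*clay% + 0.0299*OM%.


FC = 0.2576 - 0.0020*52 + 0.0036*11 + 0.0299*3.4
   = 0.2576 - 0.1040 + 0.0396 + 0.1017
   = 0.2949


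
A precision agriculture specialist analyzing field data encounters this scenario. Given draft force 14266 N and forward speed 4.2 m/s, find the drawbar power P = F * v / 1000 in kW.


P = F * v / 1000
  = 14266 * 4.2 / 1000
  = 59917.20 / 1000
  = 59.92 kW


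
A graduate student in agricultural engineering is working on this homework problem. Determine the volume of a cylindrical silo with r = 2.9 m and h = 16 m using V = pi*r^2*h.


V = pi * r^2 * h
  = pi * 2.9^2 * 16
  = pi * 8.41 * 16
  = 422.73 m^3


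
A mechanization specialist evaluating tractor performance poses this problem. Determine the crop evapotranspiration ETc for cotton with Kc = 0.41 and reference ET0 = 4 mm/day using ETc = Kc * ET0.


ETc = Kc * ET0
    = 0.41 * 4
    = 1.64 mm/day


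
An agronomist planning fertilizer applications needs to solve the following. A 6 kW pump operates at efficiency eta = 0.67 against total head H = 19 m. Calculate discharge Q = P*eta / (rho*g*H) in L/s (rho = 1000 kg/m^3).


Q = (P * 1000 * eta) / (rho * g * H)
  = (6 * 1000 * 0.67) / (1000 * 9.81 * 19)
  = 4020 / 186390
  = 0.02157 m^3/s = 21.57 L/s


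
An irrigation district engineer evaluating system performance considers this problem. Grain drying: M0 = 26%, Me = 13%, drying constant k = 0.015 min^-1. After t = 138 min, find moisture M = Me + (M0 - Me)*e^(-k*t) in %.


M = Me + (M0 - Me) * e^(-k*t)
  = 13 + (26 - 13) * e^(-0.015*138)
  = 13 + 13 * e^(-2.070)
  = 13 + 13 * 0.12619
  = 13 + 1.6404
  = 14.64%


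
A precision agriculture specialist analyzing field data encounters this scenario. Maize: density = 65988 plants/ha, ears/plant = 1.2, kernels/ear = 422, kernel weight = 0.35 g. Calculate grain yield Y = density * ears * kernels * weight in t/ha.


Y = density * ears * kernels * kw
  = 65988 * 1.2 * 422 * 0.35 g/ha
  = 11695713.12 g/ha
  = 11695.71 kg/ha = 11.70 t/ha


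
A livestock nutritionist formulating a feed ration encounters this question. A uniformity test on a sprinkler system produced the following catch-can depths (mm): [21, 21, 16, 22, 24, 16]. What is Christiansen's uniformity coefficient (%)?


xbar = 120 / 6 = 20
sum|xi - xbar| = 16
CU = 100 * (1 - 16 / (6 * 20))
   = 100 * (1 - 0.1333)
   = 86.67%


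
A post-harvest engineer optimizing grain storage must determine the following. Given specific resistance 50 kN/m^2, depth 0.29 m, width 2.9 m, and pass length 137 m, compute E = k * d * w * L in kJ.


E = k * d * w * L
  = 50 * 0.29 * 2.9 * 137
  = 5760.85 kJ


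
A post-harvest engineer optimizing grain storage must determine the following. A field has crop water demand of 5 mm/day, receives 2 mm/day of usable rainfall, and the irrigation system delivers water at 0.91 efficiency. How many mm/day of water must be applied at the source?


IWR = (ETc - Pe) / Ea
    = (5 - 2) / 0.91
    = 3 / 0.91
    = 3.30 mm/day


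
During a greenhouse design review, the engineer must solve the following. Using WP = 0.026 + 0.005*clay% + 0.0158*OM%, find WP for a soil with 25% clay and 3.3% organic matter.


WP = 0.026 + 0.005*25 + 0.0158*3.3
   = 0.026 + 0.1250 + 0.0521
   = 0.2031


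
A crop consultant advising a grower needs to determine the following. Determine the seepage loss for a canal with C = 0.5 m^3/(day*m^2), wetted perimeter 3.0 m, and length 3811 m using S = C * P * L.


S = C * P * L
  = 0.5 * 3.0 * 3811
  = 5716.50 m^3/day


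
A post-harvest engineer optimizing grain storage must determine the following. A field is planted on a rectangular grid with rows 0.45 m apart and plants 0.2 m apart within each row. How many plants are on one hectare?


D = 10000 / (row_sp * plant_sp)
  = 10000 / (0.45 * 0.2)
  = 10000 / 0.0900
  = 111111.11 plants/ha


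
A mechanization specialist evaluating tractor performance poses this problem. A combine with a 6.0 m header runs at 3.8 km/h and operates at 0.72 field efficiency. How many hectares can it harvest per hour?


C = w * v * eta_f / 10
  = 6.0 * 3.8 * 0.72 / 10
  = 16.42 / 10
  = 1.64 ha/h


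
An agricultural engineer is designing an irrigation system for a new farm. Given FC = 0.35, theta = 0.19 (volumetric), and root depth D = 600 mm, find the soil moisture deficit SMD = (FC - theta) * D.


SMD = (FC - theta) * D
    = (0.35 - 0.19) * 600
    = 0.160 * 600
    = 96 mm


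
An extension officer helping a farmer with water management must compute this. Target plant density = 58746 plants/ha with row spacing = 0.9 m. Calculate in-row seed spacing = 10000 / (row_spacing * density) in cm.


spacing = 10000 / (row_sp * density)
        = 10000 / (0.9 * 58746)
        = 10000 / 52871.40
        = 0.18914 m = 18.91 cm


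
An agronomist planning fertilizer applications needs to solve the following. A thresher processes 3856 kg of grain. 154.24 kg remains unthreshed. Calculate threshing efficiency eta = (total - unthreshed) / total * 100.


eta = (total - unthreshed) / total * 100
    = (3856 - 154.24) / 3856 * 100
    = 3701.76 / 3856 * 100
    = 96%


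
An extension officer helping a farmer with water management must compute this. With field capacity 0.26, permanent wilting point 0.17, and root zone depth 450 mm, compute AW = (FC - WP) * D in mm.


AW = (FC - WP) * D
   = (0.26 - 0.17) * 450
   = 0.09 * 450
   = 40.50 mm


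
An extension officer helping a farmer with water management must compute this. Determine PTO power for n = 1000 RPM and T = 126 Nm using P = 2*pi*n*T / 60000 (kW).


P = 2*pi*n*T / 60000
  = 2*pi * 1000 * 126 / 60000
  = 791681.35 / 60000
  = 13.19 kW


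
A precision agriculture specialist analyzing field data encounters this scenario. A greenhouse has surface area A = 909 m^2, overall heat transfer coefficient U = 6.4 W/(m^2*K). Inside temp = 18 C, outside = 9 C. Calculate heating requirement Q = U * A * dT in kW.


dT = 18 - (9) = 9 K
Q = U * A * dT
  = 6.4 * 909 * 9
  = 52358.40 W = 52.36 kW


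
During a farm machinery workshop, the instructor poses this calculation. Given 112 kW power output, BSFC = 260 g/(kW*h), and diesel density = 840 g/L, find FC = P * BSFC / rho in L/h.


FC = P * BSFC / rho_fuel
   = 112 * 260 / 840
   = 29120 / 840
   = 34.67 L/h


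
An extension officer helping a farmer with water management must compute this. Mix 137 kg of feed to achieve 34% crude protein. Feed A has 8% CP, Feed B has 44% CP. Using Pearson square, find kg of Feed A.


parts_A = CP_b - target = 44 - 34 = 10
parts_B = target - CP_a = 34 - 8 = 26
total_parts = 10 + 26 = 36
Feed A = 137 * 10 / 36 = 38.06 kg
Feed B = 137 * 26 / 36 = 98.94 kg

38.06 kg


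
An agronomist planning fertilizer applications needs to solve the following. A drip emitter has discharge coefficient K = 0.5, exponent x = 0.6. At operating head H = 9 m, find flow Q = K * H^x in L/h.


Q = K * H^x
  = 0.5 * 9^0.6
  = 0.5 * 3.7372
  = 1.87 L/h


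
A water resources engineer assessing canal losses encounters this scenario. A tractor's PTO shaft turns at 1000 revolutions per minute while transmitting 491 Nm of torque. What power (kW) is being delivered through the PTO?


P = 2*pi*n*T / 60000
  = 2*pi * 1000 * 491 / 60000
  = 3085043.99 / 60000
  = 51.42 kW


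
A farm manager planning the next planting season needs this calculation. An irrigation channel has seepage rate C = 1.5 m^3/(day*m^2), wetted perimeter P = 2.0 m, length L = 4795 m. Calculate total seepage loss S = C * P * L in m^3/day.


S = C * P * L
  = 1.5 * 2.0 * 4795
  = 14385 m^3/day


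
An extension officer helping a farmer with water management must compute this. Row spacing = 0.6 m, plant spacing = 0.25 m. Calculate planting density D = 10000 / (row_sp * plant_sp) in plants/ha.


D = 10000 / (row_sp * plant_sp)
  = 10000 / (0.6 * 0.25)
  = 10000 / 0.1500
  = 66666.67 plants/ha


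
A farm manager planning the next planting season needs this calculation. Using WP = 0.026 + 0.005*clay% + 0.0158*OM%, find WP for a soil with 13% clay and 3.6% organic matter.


WP = 0.026 + 0.005*13 + 0.0158*3.6
   = 0.026 + 0.0650 + 0.0569
   = 0.1479


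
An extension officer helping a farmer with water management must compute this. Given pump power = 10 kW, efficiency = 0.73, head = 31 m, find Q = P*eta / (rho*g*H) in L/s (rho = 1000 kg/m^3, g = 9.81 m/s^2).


Q = (P * 1000 * eta) / (rho * g * H)
  = (10 * 1000 * 0.73) / (1000 * 9.81 * 31)
  = 7300 / 304110
  = 0.02400 m^3/s = 24.00 L/s


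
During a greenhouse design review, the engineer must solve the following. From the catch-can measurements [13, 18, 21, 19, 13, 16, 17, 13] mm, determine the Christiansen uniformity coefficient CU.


xbar = 130 / 8 = 16.250
sum|xi - xbar| = 20
CU = 100 * (1 - 20 / (8 * 16.250))
   = 100 * (1 - 0.1538)
   = 84.62%


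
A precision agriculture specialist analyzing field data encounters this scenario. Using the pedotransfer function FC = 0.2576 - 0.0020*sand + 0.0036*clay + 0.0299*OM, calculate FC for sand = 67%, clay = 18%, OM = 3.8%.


FC = 0.2576 - 0.0020*67 + 0.0036*18 + 0.0299*3.8
   = 0.2576 - 0.1340 + 0.0648 + 0.1136
   = 0.3020


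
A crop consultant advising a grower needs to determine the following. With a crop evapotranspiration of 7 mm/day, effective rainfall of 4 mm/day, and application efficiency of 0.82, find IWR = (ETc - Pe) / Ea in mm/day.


IWR = (ETc - Pe) / Ea
    = (7 - 4) / 0.82
    = 3 / 0.82
    = 3.66 mm/day


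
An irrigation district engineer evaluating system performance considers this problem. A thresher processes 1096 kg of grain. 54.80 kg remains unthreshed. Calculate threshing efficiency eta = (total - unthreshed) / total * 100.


eta = (total - unthreshed) / total * 100
    = (1096 - 54.80) / 1096 * 100
    = 1041.20 / 1096 * 100
    = 95%


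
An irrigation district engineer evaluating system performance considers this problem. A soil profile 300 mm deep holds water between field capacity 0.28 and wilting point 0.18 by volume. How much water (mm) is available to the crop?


AW = (FC - WP) * D
   = (0.28 - 0.18) * 300
   = 0.10 * 300
   = 30 mm


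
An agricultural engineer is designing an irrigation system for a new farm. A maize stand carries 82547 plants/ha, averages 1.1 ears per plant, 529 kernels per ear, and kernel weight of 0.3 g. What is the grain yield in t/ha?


Y = density * ears * kernels * kw
  = 82547 * 1.1 * 529 * 0.3 g/ha
  = 14410229.79 g/ha
  = 14410.23 kg/ha = 14.41 t/ha


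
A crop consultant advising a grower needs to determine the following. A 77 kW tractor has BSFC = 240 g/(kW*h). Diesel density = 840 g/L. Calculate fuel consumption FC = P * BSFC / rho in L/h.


FC = P * BSFC / rho_fuel
   = 77 * 240 / 840
   = 18480 / 840
   = 22 L/h


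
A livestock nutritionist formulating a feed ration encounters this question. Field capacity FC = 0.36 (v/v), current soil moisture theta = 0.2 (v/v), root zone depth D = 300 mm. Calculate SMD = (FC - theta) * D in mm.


SMD = (FC - theta) * D
    = (0.36 - 0.2) * 300
    = 0.160 * 300
    = 48 mm


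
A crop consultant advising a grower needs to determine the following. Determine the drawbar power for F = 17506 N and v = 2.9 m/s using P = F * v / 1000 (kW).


P = F * v / 1000
  = 17506 * 2.9 / 1000
  = 50767.40 / 1000
  = 50.77 kW


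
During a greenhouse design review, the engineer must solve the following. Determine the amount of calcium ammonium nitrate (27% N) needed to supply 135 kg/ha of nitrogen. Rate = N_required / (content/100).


Rate = N_required / (N_content / 100)
     = 135 / (27 / 100)
     = 135 / 0.27
     = 500 kg/ha


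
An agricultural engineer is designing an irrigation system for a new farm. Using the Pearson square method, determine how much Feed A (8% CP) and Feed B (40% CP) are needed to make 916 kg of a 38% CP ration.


parts_A = CP_b - target = 40 - 38 = 2
parts_B = target - CP_a = 38 - 8 = 30
total_parts = 2 + 30 = 32
Feed A = 916 * 2 / 32 = 57.25 kg
Feed B = 916 * 30 / 32 = 858.75 kg

57.25 kg


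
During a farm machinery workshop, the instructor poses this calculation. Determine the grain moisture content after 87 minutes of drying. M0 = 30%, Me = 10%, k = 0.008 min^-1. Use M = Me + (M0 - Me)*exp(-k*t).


M = Me + (M0 - Me) * e^(-k*t)
  = 10 + (30 - 10) * e^(-0.008*87)
  = 10 + 20 * e^(-0.696)
  = 10 + 20 * 0.49858
  = 10 + 9.9715
  = 19.97%


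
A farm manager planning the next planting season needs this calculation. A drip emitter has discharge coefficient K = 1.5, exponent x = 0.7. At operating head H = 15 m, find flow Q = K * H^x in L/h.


Q = K * H^x
  = 1.5 * 15^0.7
  = 1.5 * 6.6568
  = 9.99 L/h


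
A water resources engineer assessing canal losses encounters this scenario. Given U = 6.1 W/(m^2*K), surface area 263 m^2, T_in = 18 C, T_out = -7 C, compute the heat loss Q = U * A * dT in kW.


dT = 18 - (-7) = 25 K
Q = U * A * dT
  = 6.1 * 263 * 25
  = 40107.50 W = 40.11 kW


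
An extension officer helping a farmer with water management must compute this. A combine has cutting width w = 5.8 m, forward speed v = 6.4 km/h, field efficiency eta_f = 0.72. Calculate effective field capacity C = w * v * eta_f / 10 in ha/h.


C = w * v * eta_f / 10
  = 5.8 * 6.4 * 0.72 / 10
  = 26.73 / 10
  = 2.67 ha/h


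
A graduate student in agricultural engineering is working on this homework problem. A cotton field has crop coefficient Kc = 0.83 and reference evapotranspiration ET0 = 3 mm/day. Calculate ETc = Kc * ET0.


ETc = Kc * ET0
    = 0.83 * 3
    = 2.49 mm/day


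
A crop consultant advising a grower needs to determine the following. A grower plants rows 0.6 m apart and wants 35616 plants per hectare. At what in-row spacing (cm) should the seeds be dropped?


spacing = 10000 / (row_sp * density)
        = 10000 / (0.6 * 35616)
        = 10000 / 21369.60
        = 0.46795 m = 46.80 cm


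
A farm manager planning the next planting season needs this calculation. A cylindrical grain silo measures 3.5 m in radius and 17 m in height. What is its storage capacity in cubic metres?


V = pi * r^2 * h
  = pi * 3.5^2 * 17
  = pi * 12.25 * 17
  = 654.24 m^3


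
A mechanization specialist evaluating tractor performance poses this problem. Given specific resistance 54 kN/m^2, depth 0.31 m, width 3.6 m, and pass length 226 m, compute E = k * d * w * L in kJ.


E = k * d * w * L
  = 54 * 0.31 * 3.6 * 226
  = 13619.66 kJ


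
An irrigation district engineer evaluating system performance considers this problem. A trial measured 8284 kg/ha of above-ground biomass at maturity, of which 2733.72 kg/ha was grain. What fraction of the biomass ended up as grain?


HI = grain_yield / biomass
   = 2733.72 / 8284
   = 0.33


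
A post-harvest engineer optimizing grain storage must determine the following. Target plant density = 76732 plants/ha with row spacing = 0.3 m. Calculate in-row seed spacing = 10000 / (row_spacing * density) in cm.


spacing = 10000 / (row_sp * density)
        = 10000 / (0.3 * 76732)
        = 10000 / 23019.60
        = 0.43441 m = 43.44 cm


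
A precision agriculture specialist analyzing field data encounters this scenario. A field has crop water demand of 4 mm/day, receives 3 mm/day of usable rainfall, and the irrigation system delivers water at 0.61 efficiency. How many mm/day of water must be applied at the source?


IWR = (ETc - Pe) / Ea
    = (4 - 3) / 0.61
    = 1 / 0.61
    = 1.64 mm/day


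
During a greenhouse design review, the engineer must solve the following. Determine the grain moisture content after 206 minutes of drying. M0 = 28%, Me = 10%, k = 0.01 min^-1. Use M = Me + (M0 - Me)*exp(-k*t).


M = Me + (M0 - Me) * e^(-k*t)
  = 10 + (28 - 10) * e^(-0.01*206)
  = 10 + 18 * e^(-2.060)
  = 10 + 18 * 0.12745
  = 10 + 2.2942
  = 12.29%


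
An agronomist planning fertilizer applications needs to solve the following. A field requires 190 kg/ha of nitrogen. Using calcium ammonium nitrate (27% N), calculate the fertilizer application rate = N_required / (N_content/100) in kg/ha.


Rate = N_required / (N_content / 100)
     = 190 / (27 / 100)
     = 190 / 0.27
     = 703.70 kg/ha


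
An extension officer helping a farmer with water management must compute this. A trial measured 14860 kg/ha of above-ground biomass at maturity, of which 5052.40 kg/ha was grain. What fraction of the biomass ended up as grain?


HI = grain_yield / biomass
   = 5052.40 / 14860
   = 0.34


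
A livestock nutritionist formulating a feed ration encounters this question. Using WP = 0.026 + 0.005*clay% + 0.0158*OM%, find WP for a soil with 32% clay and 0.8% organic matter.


WP = 0.026 + 0.005*32 + 0.0158*0.8
   = 0.026 + 0.1600 + 0.0126
   = 0.1986


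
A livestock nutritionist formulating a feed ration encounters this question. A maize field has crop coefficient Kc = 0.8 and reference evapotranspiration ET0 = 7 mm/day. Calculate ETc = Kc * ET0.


ETc = Kc * ET0
    = 0.8 * 7
    = 5.60 mm/day


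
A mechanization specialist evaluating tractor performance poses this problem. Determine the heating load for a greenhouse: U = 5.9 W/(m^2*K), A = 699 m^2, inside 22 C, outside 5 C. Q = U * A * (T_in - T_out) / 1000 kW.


dT = 22 - (5) = 17 K
Q = U * A * dT
  = 5.9 * 699 * 17
  = 70109.70 W = 70.11 kW


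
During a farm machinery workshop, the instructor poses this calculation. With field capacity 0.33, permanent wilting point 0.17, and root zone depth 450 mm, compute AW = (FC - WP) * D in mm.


AW = (FC - WP) * D
   = (0.33 - 0.17) * 450
   = 0.16 * 450
   = 72 mm


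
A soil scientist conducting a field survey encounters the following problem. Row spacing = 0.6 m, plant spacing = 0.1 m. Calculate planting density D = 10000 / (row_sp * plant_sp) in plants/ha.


D = 10000 / (row_sp * plant_sp)
  = 10000 / (0.6 * 0.1)
  = 10000 / 0.0600
  = 166666.67 plants/ha


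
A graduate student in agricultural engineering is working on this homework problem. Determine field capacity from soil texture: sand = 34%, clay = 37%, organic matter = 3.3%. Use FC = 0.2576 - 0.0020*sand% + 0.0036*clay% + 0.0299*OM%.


FC = 0.2576 - 0.0020*34 + 0.0036*37 + 0.0299*3.3
   = 0.2576 - 0.0680 + 0.1332 + 0.0987
   = 0.4215


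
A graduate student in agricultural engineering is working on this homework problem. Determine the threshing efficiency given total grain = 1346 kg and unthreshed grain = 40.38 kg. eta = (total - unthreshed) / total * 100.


eta = (total - unthreshed) / total * 100
    = (1346 - 40.38) / 1346 * 100
    = 1305.62 / 1346 * 100
    = 97%


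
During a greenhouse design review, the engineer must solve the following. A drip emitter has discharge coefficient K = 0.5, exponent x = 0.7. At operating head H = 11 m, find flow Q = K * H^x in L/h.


Q = K * H^x
  = 0.5 * 11^0.7
  = 0.5 * 5.3577
  = 2.68 L/h


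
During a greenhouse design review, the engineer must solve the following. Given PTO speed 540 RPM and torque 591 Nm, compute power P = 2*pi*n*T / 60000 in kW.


P = 2*pi*n*T / 60000
  = 2*pi * 540 * 591 / 60000
  = 2005215.76 / 60000
  = 33.42 kW


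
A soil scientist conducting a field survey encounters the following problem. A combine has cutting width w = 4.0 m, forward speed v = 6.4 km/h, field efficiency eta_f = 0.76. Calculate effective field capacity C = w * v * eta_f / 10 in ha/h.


C = w * v * eta_f / 10
  = 4.0 * 6.4 * 0.76 / 10
  = 19.46 / 10
  = 1.95 ha/h


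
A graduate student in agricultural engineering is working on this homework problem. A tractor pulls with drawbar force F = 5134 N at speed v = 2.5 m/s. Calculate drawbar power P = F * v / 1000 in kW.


P = F * v / 1000
  = 5134 * 2.5 / 1000
  = 12835 / 1000
  = 12.84 kW


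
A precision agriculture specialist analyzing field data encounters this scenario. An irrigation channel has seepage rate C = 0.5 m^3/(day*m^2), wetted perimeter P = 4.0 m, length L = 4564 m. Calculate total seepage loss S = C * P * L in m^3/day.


S = C * P * L
  = 0.5 * 4.0 * 4564
  = 9128 m^3/day


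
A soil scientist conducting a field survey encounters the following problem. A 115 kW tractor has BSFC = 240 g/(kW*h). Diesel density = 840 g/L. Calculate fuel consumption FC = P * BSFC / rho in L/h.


FC = P * BSFC / rho_fuel
   = 115 * 240 / 840
   = 27600 / 840
   = 32.86 L/h


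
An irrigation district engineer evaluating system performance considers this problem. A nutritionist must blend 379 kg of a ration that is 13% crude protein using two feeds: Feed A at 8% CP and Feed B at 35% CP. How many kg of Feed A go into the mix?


parts_A = CP_b - target = 35 - 13 = 22
parts_B = target - CP_a = 13 - 8 = 5
total_parts = 22 + 5 = 27
Feed A = 379 * 22 / 27 = 308.81 kg
Feed B = 379 * 5 / 27 = 70.19 kg

308.81 kg


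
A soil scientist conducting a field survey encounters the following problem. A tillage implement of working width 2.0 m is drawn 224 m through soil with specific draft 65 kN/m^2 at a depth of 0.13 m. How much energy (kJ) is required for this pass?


E = k * d * w * L
  = 65 * 0.13 * 2.0 * 224
  = 3785.60 kJ


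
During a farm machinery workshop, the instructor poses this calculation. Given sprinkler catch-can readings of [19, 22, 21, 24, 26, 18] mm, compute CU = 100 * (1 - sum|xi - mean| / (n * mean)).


xbar = 130 / 6 = 21.667
sum|xi - xbar| = 14
CU = 100 * (1 - 14 / (6 * 21.667))
   = 100 * (1 - 0.1077)
   = 89.23%


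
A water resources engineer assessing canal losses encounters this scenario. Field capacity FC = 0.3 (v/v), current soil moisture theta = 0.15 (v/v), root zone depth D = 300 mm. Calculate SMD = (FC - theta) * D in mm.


SMD = (FC - theta) * D
    = (0.3 - 0.15) * 300
    = 0.150 * 300
    = 45 mm


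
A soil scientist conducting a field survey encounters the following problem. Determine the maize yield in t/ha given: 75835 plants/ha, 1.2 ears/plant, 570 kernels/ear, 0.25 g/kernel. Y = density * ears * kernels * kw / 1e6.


Y = density * ears * kernels * kw
  = 75835 * 1.2 * 570 * 0.25 g/ha
  = 12967785 g/ha
  = 12967.79 kg/ha = 12.97 t/ha


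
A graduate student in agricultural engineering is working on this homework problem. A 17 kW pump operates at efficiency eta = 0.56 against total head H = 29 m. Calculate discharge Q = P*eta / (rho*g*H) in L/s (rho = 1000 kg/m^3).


Q = (P * 1000 * eta) / (rho * g * H)
  = (17 * 1000 * 0.56) / (1000 * 9.81 * 29)
  = 9520 / 284490
  = 0.03346 m^3/s = 33.46 L/s


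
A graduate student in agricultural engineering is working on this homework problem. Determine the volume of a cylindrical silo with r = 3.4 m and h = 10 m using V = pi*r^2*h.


V = pi * r^2 * h
  = pi * 3.4^2 * 10
  = pi * 11.56 * 10
  = 363.17 m^3


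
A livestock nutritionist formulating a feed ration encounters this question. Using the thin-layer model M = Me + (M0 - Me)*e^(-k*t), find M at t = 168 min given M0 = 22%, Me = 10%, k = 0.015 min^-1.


M = Me + (M0 - Me) * e^(-k*t)
  = 10 + (22 - 10) * e^(-0.015*168)
  = 10 + 12 * e^(-2.520)
  = 10 + 12 * 0.08046
  = 10 + 0.9655
  = 10.97%


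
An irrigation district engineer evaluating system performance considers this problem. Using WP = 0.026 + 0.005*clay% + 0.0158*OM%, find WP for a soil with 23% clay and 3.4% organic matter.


WP = 0.026 + 0.005*23 + 0.0158*3.4
   = 0.026 + 0.1150 + 0.0537
   = 0.1947


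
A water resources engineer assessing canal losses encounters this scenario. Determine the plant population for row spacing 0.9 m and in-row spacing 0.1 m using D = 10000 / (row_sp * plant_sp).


D = 10000 / (row_sp * plant_sp)
  = 10000 / (0.9 * 0.1)
  = 10000 / 0.0900
  = 111111.11 plants/ha


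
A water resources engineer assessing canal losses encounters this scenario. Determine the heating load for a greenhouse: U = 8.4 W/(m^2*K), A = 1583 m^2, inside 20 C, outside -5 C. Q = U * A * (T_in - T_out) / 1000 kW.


dT = 20 - (-5) = 25 K
Q = U * A * dT
  = 8.4 * 1583 * 25
  = 332430 W = 332.43 kW


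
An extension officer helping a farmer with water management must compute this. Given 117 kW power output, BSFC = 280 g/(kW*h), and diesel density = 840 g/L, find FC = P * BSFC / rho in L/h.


FC = P * BSFC / rho_fuel
   = 117 * 280 / 840
   = 32760 / 840
   = 39 L/h


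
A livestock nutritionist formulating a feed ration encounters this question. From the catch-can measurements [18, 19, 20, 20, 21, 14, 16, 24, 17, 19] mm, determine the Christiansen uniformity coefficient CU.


xbar = 188 / 10 = 18.800
sum|xi - xbar| = 20.400
CU = 100 * (1 - 20.400 / (10 * 18.800))
   = 100 * (1 - 0.1085)
   = 89.15%


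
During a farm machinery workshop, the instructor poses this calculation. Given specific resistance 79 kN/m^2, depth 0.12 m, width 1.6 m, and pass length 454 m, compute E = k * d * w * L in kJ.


E = k * d * w * L
  = 79 * 0.12 * 1.6 * 454
  = 6886.27 kJ


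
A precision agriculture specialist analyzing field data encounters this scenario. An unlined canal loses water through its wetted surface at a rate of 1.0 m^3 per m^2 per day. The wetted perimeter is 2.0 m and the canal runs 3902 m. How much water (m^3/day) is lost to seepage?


S = C * P * L
  = 1.0 * 2.0 * 3902
  = 7804 m^3/day


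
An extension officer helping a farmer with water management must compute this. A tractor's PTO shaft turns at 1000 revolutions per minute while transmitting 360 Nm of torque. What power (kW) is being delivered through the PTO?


P = 2*pi*n*T / 60000
  = 2*pi * 1000 * 360 / 60000
  = 2261946.71 / 60000
  = 37.70 kW


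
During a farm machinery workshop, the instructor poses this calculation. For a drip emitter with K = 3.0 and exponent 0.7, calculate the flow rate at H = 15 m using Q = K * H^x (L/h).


Q = K * H^x
  = 3.0 * 15^0.7
  = 3.0 * 6.6568
  = 19.97 L/h


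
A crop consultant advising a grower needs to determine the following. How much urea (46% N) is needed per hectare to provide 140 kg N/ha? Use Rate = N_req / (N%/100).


Rate = N_required / (N_content / 100)
     = 140 / (46 / 100)
     = 140 / 0.46
     = 304.35 kg/ha


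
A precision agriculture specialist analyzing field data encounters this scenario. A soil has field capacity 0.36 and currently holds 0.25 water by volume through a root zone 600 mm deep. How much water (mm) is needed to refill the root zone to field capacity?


SMD = (FC - theta) * D
    = (0.36 - 0.25) * 600
    = 0.110 * 600
    = 66 mm


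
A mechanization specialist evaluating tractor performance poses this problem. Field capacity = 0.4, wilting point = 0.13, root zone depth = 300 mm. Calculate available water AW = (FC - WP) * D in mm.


AW = (FC - WP) * D
   = (0.4 - 0.13) * 300
   = 0.27 * 300
   = 81 mm


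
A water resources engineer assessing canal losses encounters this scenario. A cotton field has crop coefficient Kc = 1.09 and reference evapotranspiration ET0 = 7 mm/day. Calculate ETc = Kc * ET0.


ETc = Kc * ET0
    = 1.09 * 7
    = 7.63 mm/day


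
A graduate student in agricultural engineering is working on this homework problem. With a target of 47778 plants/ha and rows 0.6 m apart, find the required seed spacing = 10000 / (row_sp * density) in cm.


spacing = 10000 / (row_sp * density)
        = 10000 / (0.6 * 47778)
        = 10000 / 28666.80
        = 0.34884 m = 34.88 cm


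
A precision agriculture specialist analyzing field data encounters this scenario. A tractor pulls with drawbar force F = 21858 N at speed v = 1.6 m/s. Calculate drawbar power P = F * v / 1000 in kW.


P = F * v / 1000
  = 21858 * 1.6 / 1000
  = 34972.80 / 1000
  = 34.97 kW


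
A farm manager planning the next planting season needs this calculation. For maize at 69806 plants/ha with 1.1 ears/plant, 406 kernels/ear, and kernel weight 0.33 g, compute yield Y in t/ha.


Y = density * ears * kernels * kw
  = 69806 * 1.1 * 406 * 0.33 g/ha
  = 10287868.67 g/ha
  = 10287.87 kg/ha = 10.29 t/ha


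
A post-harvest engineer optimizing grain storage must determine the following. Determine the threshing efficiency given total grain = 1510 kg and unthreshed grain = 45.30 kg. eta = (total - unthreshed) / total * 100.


eta = (total - unthreshed) / total * 100
    = (1510 - 45.30) / 1510 * 100
    = 1464.70 / 1510 * 100
    = 97%


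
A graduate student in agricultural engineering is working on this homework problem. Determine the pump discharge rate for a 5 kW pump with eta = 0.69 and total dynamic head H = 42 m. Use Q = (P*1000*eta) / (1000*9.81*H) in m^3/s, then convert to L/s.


Q = (P * 1000 * eta) / (rho * g * H)
  = (5 * 1000 * 0.69) / (1000 * 9.81 * 42)
  = 3450 / 412020
  = 0.00837 m^3/s = 8.37 L/s


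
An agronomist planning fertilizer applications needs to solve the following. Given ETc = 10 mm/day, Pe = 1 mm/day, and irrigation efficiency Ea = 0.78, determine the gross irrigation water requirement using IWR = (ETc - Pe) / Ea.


IWR = (ETc - Pe) / Ea
    = (10 - 1) / 0.78
    = 9 / 0.78
    = 11.54 mm/day


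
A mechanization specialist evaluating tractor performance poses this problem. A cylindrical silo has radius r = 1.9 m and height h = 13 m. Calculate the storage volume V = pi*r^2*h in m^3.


V = pi * r^2 * h
  = pi * 1.9^2 * 13
  = pi * 3.61 * 13
  = 147.43 m^3


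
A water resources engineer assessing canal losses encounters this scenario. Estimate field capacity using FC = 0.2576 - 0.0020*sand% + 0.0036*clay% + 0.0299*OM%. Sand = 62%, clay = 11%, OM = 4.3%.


FC = 0.2576 - 0.0020*62 + 0.0036*11 + 0.0299*4.3
   = 0.2576 - 0.1240 + 0.0396 + 0.1286
   = 0.3018


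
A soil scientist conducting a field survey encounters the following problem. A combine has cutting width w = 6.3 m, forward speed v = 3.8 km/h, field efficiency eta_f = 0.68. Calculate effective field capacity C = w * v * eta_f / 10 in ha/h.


C = w * v * eta_f / 10
  = 6.3 * 3.8 * 0.68 / 10
  = 16.28 / 10
  = 1.63 ha/h


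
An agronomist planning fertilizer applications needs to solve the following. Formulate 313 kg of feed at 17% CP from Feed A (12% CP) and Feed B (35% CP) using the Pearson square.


parts_A = CP_b - target = 35 - 17 = 18
parts_B = target - CP_a = 17 - 12 = 5
total_parts = 18 + 5 = 23
Feed A = 313 * 18 / 23 = 244.96 kg
Feed B = 313 * 5 / 23 = 68.04 kg

244.96 kg


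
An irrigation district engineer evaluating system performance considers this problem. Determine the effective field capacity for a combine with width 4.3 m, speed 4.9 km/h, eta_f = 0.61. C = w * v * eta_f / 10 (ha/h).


C = w * v * eta_f / 10
  = 4.3 * 4.9 * 0.61 / 10
  = 12.85 / 10
  = 1.29 ha/h


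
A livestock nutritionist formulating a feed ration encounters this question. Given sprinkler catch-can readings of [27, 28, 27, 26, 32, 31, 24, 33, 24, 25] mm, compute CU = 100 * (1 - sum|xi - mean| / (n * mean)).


xbar = 277 / 10 = 27.700
sum|xi - xbar| = 26.400
CU = 100 * (1 - 26.400 / (10 * 27.700))
   = 100 * (1 - 0.0953)
   = 90.47%


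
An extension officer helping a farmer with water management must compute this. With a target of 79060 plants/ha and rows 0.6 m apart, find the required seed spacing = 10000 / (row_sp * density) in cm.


spacing = 10000 / (row_sp * density)
        = 10000 / (0.6 * 79060)
        = 10000 / 47436
        = 0.21081 m = 21.08 cm


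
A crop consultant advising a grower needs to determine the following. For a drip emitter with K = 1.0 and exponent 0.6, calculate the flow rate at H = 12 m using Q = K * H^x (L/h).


Q = K * H^x
  = 1.0 * 12^0.6
  = 1.0 * 4.4413
  = 4.44 L/h


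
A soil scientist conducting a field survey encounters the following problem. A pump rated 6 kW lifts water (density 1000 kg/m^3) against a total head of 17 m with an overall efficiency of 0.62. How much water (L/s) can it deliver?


Q = (P * 1000 * eta) / (rho * g * H)
  = (6 * 1000 * 0.62) / (1000 * 9.81 * 17)
  = 3720 / 166770
  = 0.02231 m^3/s = 22.31 L/s


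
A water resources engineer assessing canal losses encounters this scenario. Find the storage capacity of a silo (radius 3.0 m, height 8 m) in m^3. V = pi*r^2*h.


V = pi * r^2 * h
  = pi * 3.0^2 * 8
  = pi * 9 * 8
  = 226.19 m^3


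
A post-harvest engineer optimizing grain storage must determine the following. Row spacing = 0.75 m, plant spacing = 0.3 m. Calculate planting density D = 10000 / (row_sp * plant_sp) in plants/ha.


D = 10000 / (row_sp * plant_sp)
  = 10000 / (0.75 * 0.3)
  = 10000 / 0.2250
  = 44444.44 plants/ha
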